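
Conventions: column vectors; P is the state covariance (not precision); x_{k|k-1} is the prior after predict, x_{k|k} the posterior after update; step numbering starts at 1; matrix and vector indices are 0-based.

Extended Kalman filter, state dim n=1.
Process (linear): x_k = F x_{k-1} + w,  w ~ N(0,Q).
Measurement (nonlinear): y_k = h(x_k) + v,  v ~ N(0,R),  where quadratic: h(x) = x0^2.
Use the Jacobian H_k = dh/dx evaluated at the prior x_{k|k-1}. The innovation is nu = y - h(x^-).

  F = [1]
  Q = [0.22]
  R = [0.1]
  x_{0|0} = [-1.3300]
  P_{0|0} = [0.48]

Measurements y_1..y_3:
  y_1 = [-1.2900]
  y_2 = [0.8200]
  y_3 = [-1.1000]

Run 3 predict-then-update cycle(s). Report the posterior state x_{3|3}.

x_post = [0.2606]

step 1: x^-=[-1.3300]  P^-=[0.7000]  H_jac=[-2.6600]  S=[5.0529]  K=[-0.3685]  nu=[-3.0589]  x^+=[-0.2028]  P^+=[0.0139]
step 2: x^-=[-0.2028]  P^-=[0.2339]  H_jac=[-0.4056]  S=[0.1385]  K=[-0.6850]  nu=[0.7789]  x^+=[-0.7363]  P^+=[0.1689]
step 3: x^-=[-0.7363]  P^-=[0.3889]  H_jac=[-1.4726]  S=[0.9433]  K=[-0.6071]  nu=[-1.6421]  x^+=[0.2606]  P^+=[0.0412]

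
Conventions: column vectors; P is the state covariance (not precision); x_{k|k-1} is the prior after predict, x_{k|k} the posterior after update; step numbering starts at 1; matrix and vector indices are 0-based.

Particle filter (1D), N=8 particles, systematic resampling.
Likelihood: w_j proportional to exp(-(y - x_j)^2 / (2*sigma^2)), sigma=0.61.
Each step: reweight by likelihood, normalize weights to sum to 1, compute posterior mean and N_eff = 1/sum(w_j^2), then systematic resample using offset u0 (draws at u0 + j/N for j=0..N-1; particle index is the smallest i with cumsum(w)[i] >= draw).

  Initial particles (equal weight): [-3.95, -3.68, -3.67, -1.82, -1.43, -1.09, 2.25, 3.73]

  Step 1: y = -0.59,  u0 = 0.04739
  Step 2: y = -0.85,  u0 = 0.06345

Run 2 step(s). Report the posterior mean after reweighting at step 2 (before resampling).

post_mean = -1.1933

step 1: w=[0.0000, 0.0000, 0.0000, 0.1062, 0.3142, 0.5796, 0.0000, 0.0000]  mean=-1.2743  Neff=2.2426  idx=[3, 4, 4, 5, 5, 5, 5, 5]
step 2: w=[0.0457, 0.1029, 0.1029, 0.1497, 0.1497, 0.1497, 0.1497, 0.1497]  mean=-1.1933  Neff=7.3901  idx=[1, 2, 3, 4, 5, 5, 6, 7]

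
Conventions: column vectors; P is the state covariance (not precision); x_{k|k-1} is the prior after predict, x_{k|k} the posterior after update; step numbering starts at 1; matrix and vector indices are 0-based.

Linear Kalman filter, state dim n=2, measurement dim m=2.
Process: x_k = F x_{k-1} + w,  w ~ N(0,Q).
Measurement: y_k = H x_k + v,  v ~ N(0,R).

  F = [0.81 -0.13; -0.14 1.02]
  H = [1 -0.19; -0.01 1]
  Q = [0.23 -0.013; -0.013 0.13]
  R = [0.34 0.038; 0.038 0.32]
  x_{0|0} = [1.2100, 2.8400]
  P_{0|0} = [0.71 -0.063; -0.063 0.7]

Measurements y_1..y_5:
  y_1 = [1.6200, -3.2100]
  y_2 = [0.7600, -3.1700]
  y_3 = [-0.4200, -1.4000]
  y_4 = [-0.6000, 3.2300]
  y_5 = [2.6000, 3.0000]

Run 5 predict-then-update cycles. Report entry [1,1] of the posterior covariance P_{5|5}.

P_post[1,1] = 0.1427

step 1: x^-=[0.6109, 2.7274]  P^-=[0.7209 -0.2395; -0.2395 0.8902]  S=[1.1841 -0.3783; -0.3783 1.2151]  K=[0.6467 -0.0017; -0.1226 0.6964]  nu=[1.5273, -5.9313]  x^+=[1.6087, -1.5906]  P^+=[0.2248 0.0263; 0.0263 0.2185]
step 2: x^-=[1.5098, -1.8476]  P^-=[0.3757 -0.0453; -0.0453 0.3542]  S=[0.7457 -0.0784; -0.0784 0.6751]  K=[0.5140 -0.0129; -0.0969 0.5140]  nu=[-1.1009, -1.3073]  x^+=[0.9609, -2.4129]  P^+=[0.1775 0.0172; 0.0172 0.1610]
step 3: x^-=[1.0920, -2.5957]  P^-=[0.3456 -0.0400; -0.0400 0.2961]  S=[0.7115 -0.0618; -0.0618 0.6169]  K=[0.4946 -0.0209; -0.0944 0.4711]  nu=[-2.0052, 1.2066]  x^+=[0.0750, -1.8380]  P^+=[0.1700 0.0138; 0.0138 0.1473]
step 4: x^-=[0.2997, -1.8853]  P^-=[0.3411 -0.0401; -0.0401 0.2827]  S=[0.7066 -0.0593; -0.0593 0.6035]  K=[0.4916 -0.0238; -0.0942 0.4598]  nu=[-1.2579, 5.1183]  x^+=[-0.4407, 0.5864]  P^+=[0.1686 0.0127; 0.0127 0.1437]
step 5: x^-=[-0.4332, 0.6598]  P^-=[0.3404 -0.0404; -0.0404 0.2791]  S=[0.7058 -0.0589; -0.0589 0.6000]  K=[0.4911 -0.0248; -0.0943 0.4567]  nu=[3.1586, 2.3358]  x^+=[1.0599, 1.4288]  P^+=[0.1684 0.0124; 0.0124 0.1427]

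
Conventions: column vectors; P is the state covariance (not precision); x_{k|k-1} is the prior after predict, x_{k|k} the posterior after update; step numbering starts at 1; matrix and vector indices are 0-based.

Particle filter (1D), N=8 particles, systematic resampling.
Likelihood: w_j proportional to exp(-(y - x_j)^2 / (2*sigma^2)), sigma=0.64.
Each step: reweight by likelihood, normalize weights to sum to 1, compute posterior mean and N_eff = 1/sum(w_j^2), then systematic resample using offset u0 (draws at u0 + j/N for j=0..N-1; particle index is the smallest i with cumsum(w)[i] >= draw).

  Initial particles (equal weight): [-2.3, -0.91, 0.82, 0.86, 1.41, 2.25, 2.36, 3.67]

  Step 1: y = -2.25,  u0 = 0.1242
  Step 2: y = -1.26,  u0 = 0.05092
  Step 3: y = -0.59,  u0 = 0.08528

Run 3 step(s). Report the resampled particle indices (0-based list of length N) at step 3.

resampled_idx = [5, 6, 6, 6, 7, 7, 7, 7]

step 1: w=[0.8992, 0.1008, 0.0000, 0.0000, 0.0000, 0.0000, 0.0000, 0.0000]  mean=-2.1599  Neff=1.2214  idx=[0, 0, 0, 0, 0, 0, 0, 1]
step 2: w=[0.0978, 0.0978, 0.0978, 0.0978, 0.0978, 0.0978, 0.0978, 0.3154]  mean=-1.8616  Neff=6.0090  idx=[0, 1, 3, 4, 5, 6, 7, 7]
step 3: w=[0.0146, 0.0146, 0.0146, 0.0146, 0.0146, 0.0146, 0.4563, 0.4563]  mean=-1.0315  Neff=2.3941  idx=[5, 6, 6, 6, 7, 7, 7, 7]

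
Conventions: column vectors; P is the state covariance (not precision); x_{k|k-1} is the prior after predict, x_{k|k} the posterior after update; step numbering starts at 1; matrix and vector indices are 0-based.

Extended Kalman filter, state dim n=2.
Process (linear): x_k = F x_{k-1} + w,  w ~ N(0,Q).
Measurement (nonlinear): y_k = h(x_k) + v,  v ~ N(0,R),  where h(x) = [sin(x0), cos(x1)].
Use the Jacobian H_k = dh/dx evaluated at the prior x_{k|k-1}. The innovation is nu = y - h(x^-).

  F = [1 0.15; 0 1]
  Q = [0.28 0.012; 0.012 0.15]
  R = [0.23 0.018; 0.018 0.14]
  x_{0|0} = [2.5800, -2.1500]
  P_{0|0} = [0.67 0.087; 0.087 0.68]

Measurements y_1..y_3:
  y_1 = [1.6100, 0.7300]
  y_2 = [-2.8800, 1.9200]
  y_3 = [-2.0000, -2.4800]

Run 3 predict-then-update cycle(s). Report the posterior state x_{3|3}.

step 1: x^-=[2.2575, -2.1500]  P^-=[0.9914 0.2010; 0.2010 0.8300]  H_jac=[-0.6340 0.0000; 0.0000 0.8369]  S=[0.6285 -0.0886; -0.0886 0.7213]  K=[-0.9842 0.1122; -0.0681 0.9546]  nu=[0.8367, 1.2774]  x^+=[1.5774, -0.9876]  P^+=[0.3539 -0.0024; -0.0024 0.1582]
step 2: x^-=[1.4293, -0.9876]  P^-=[0.6367 0.0333; 0.0333 0.3082]  H_jac=[0.1411 0.0000; 0.0000 0.8347]  S=[0.2427 0.0219; 0.0219 0.3548]  K=[0.3651 0.0559; -0.0464 0.7281]  nu=[-3.8700, 1.3693]  x^+=[0.0929, 0.1890]  P^+=[0.6024 0.0172; 0.0172 0.1211]
step 3: x^-=[0.1212, 0.1890]  P^-=[0.8903 0.0474; 0.0474 0.2711]  H_jac=[0.9927 0.0000; 0.0000 -0.1878]  S=[1.1073 0.0092; 0.0092 0.1496]  K=[0.7990 -0.1085; 0.0453 -0.3433]  nu=[-2.1209, -3.4622]  x^+=[-1.1979, 1.2813]  P^+=[0.1832 0.0043; 0.0043 0.2515]

x_post = [-1.1979, 1.2813]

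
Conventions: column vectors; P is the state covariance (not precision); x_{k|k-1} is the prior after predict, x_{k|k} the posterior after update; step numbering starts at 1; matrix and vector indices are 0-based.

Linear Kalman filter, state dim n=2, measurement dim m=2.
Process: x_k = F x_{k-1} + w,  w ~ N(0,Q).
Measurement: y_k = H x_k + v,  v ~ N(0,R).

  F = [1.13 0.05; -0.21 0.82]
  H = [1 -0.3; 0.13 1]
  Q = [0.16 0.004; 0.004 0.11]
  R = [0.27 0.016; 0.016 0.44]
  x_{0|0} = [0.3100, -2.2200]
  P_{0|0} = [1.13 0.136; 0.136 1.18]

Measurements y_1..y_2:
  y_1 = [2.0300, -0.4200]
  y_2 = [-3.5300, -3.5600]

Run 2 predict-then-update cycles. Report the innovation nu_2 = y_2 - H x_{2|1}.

innov = [-5.5302, -2.5388]

step 1: x^-=[0.2393, -1.8855]  P^-=[1.6212 -0.0912; -0.0912 0.9064]  S=[2.0275 -0.1328; -0.1328 1.3501]  K=[0.8242 0.1696; -0.1366 0.6492]  nu=[1.2250, 1.4344]  x^+=[1.4923, -1.1217]  P^+=[0.2422 0.0563; 0.0563 0.2761]
step 2: x^-=[1.6302, -1.2332]  P^-=[0.4763 0.0095; 0.0095 0.2869]  S=[0.7664 0.0009; 0.0009 0.7374]  K=[0.6176 0.0960; -0.1004 0.3909]  nu=[-5.5302, -2.5388]  x^+=[-2.0290, -1.6701]  P^+=[0.1770 0.0291; 0.0291 0.1666]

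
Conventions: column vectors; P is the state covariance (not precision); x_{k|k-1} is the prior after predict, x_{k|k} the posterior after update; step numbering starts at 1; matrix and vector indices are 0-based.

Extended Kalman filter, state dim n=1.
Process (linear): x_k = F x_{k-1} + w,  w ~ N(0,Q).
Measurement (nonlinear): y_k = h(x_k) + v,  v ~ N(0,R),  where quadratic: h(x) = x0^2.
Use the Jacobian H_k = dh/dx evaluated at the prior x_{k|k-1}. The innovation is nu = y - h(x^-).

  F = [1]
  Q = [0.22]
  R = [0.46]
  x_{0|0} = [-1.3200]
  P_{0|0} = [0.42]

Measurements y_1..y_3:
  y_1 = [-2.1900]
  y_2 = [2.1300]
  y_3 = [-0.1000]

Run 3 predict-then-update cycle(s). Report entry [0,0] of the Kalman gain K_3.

K[0,0] = 0.2242

step 1: x^-=[-1.3200]  P^-=[0.6400]  H_jac=[-2.6400]  S=[4.9205]  K=[-0.3434]  nu=[-3.9324]  x^+=[0.0303]  P^+=[0.0598]
step 2: x^-=[0.0303]  P^-=[0.2798]  H_jac=[0.0606]  S=[0.4610]  K=[0.0368]  nu=[2.1291]  x^+=[0.1086]  P^+=[0.2792]
step 3: x^-=[0.1086]  P^-=[0.4992]  H_jac=[0.2172]  S=[0.4835]  K=[0.2242]  nu=[-0.1118]  x^+=[0.0835]  P^+=[0.4749]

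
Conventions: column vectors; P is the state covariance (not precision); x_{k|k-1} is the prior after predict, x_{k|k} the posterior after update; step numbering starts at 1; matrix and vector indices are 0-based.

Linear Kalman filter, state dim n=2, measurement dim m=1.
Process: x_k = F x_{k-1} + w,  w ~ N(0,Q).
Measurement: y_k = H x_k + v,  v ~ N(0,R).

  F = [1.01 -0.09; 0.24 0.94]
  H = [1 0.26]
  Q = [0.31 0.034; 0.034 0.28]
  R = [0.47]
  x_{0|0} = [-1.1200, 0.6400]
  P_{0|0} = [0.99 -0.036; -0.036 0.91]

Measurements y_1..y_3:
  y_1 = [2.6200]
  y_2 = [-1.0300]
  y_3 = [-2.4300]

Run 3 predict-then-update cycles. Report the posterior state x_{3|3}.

x_post = [-1.6469, 0.6659]

step 1: x^-=[-1.1888, 0.3328]  P^-=[1.3338 0.1636; 0.1636 1.1249]  S=[1.9649]  K=[0.7005; 0.2321]  nu=[3.7223]  x^+=[1.4185, 1.1967]  P^+=[0.3697 -0.1559; -0.1559 1.0190]
step 2: x^-=[1.3250, 1.4654]  P^-=[0.7238 -0.1072; -0.1072 1.1314]  S=[1.2145]  K=[0.5730; 0.1539]  nu=[-2.7360]  x^+=[-0.2427, 1.0442]  P^+=[0.3250 -0.2143; -0.2143 1.1026]
step 3: x^-=[-0.3391, 0.9233]  P^-=[0.6895 -0.1793; -0.1793 1.1763]  S=[1.1457]  K=[0.5611; 0.1104]  nu=[-2.3310]  x^+=[-1.6469, 0.6659]  P^+=[0.3288 -0.2503; -0.2503 1.1623]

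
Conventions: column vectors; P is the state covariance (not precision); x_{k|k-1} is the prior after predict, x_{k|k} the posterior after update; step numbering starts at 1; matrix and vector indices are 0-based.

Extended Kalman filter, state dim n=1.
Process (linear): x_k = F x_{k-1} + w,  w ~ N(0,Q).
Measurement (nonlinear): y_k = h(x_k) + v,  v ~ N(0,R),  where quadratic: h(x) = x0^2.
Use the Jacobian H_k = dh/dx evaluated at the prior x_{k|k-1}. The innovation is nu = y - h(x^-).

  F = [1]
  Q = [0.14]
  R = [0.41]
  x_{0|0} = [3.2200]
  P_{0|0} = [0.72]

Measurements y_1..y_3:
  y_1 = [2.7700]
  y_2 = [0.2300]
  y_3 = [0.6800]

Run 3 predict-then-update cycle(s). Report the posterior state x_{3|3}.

x_post = [0.9874]

step 1: x^-=[3.2200]  P^-=[0.8600]  H_jac=[6.4400]  S=[36.0773]  K=[0.1535]  nu=[-7.5984]  x^+=[2.0535]  P^+=[0.0098]
step 2: x^-=[2.0535]  P^-=[0.1498]  H_jac=[4.1071]  S=[2.9364]  K=[0.2095]  nu=[-3.9870]  x^+=[1.2183]  P^+=[0.0209]
step 3: x^-=[1.2183]  P^-=[0.1609]  H_jac=[2.4366]  S=[1.3654]  K=[0.2872]  nu=[-0.8043]  x^+=[0.9874]  P^+=[0.0483]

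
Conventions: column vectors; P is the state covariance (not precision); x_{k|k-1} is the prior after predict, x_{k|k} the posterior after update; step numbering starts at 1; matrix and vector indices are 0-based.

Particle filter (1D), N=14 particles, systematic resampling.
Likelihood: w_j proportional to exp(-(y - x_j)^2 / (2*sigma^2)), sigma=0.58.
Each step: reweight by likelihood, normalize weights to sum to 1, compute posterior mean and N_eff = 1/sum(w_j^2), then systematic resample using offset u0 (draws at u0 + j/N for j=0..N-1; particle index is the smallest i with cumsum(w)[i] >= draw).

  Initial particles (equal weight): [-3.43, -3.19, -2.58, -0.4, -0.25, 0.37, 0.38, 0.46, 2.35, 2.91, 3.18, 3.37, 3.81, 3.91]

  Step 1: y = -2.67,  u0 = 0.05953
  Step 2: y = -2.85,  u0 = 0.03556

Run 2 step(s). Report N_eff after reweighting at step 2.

N_eff = 13.7361

step 1: w=[0.2036, 0.3214, 0.4747, 0.0002, 0.0001, 0.0000, 0.0000, 0.0000, 0.0000, 0.0000, 0.0000, 0.0000, 0.0000, 0.0000]  mean=-2.9484  Neff=2.7021  idx=[0, 0, 0, 1, 1, 1, 1, 2, 2, 2, 2, 2, 2, 2]
step 2: w=[0.0529, 0.0529, 0.0529, 0.0734, 0.0734, 0.0734, 0.0734, 0.0782, 0.0782, 0.0782, 0.0782, 0.0782, 0.0782, 0.0782]  mean=-2.8940  Neff=13.7361  idx=[0, 2, 3, 4, 5, 6, 7, 8, 8, 9, 10, 11, 12, 13]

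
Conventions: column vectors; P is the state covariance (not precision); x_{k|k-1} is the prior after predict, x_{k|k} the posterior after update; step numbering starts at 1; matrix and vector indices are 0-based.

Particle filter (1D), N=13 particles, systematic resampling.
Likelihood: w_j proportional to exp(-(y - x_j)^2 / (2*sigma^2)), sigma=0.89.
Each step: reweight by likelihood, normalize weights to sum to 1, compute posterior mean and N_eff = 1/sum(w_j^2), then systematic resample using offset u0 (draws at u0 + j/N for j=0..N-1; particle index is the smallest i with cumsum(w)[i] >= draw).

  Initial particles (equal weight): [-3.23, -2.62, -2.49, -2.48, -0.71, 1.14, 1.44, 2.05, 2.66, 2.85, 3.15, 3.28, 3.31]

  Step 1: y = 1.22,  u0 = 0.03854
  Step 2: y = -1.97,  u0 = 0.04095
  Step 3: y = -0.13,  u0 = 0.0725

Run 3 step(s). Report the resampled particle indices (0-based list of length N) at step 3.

resampled_idx = [0, 1, 2, 3, 4, 5, 6, 7, 8, 8, 9, 11, 12]

step 1: w=[0.0000, 0.0000, 0.0000, 0.0001, 0.0281, 0.2935, 0.2858, 0.1908, 0.0796, 0.0551, 0.0281, 0.0202, 0.0187]  mean=1.7024  Neff=4.6308  idx=[5, 5, 5, 5, 6, 6, 6, 6, 7, 7, 8, 9, 11]
step 2: w=[0.1924, 0.1924, 0.1924, 0.1924, 0.0560, 0.0560, 0.0560, 0.0560, 0.0032, 0.0032, 0.0001, 0.0000, 0.0000]  mean=1.2132  Neff=6.2264  idx=[0, 0, 1, 1, 1, 2, 2, 3, 3, 3, 4, 6, 7]
step 3: w=[0.0851, 0.0851, 0.0851, 0.0851, 0.0851, 0.0851, 0.0851, 0.0851, 0.0851, 0.0851, 0.0497, 0.0497, 0.0497]  mean=1.1847  Neff=12.5291  idx=[0, 1, 2, 3, 4, 5, 6, 7, 8, 8, 9, 11, 12]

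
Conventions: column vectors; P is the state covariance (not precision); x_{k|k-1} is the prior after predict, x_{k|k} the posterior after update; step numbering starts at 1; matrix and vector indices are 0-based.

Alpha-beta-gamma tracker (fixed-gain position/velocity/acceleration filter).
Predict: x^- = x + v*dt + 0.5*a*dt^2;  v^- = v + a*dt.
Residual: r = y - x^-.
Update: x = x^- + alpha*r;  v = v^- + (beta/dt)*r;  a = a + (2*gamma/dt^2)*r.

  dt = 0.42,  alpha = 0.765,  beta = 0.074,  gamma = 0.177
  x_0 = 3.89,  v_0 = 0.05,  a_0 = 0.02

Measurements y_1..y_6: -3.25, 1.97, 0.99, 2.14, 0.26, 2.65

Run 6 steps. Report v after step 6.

step 1: x_pred=3.9128  r=-7.1628  x^+=-1.5668  v^+=-1.2036  a^+=-14.3543
step 2: x_pred=-3.3383  r=5.3083  x^+=0.7225  v^+=-6.2971  a^+=-3.7015
step 3: x_pred=-2.2487  r=3.2387  x^+=0.2289  v^+=-7.2811  a^+=2.7980
step 4: x_pred=-2.5824  r=4.7224  x^+=1.0302  v^+=-5.2739  a^+=12.2749
step 5: x_pred=-0.1022  r=0.3622  x^+=0.1749  v^+=-0.0547  a^+=13.0017
step 6: x_pred=1.2987  r=1.3513  x^+=2.3324  v^+=5.6441  a^+=15.7135

v_post = 5.6441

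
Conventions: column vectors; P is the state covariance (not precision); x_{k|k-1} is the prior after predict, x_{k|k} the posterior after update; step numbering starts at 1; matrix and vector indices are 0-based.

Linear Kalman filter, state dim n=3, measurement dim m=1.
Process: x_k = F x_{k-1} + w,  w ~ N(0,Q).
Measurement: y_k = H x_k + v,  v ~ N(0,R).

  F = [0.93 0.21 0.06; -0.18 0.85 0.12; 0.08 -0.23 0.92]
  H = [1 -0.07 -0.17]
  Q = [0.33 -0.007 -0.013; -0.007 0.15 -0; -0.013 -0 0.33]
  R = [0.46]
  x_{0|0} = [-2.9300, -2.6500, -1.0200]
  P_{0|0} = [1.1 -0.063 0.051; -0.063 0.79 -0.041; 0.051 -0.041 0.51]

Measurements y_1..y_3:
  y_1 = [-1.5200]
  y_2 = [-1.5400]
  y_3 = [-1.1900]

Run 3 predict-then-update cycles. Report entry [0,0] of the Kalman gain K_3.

K[0,0] = 0.5674

step 1: x^-=[-3.3426, -1.8475, -0.5633]  P^-=[1.2981 -0.0919 0.1078; -0.0919 0.7725 -0.1598; 0.1078 -0.1598 0.8377]  S=[1.7585]  K=[0.7314; -0.0675; -0.0133]  nu=[1.5975]  x^+=[-2.1741, -1.9554, -0.5846]  P^+=[0.3573 -0.0050 0.1249; -0.0050 0.7644 -0.1613; 0.1249 -0.1613 0.8374]
step 2: x^-=[-2.4677, -1.3409, -0.2620]  P^-=[0.6837 0.0722 0.1024; 0.0722 0.6892 -0.2039; 0.1024 -0.2039 1.1683]  S=[1.1311]  K=[0.5846; 0.0518; -0.0724]  nu=[0.7893]  x^+=[-2.0062, -1.3000, -0.3192]  P^+=[0.2971 0.0379 0.1503; 0.0379 0.6861 -0.1997; 0.1503 -0.1997 1.1624]
step 3: x^-=[-2.1580, -0.7822, -0.1552]  P^-=[0.6480 0.1026 0.1262; 0.1026 0.6133 -0.1800; 0.1262 -0.1800 1.4573]  S=[1.0916]  K=[0.5674; 0.0827; -0.0998]  nu=[0.8868]  x^+=[-1.6548, -0.7088, -0.2437]  P^+=[0.2966 0.0514 0.1880; 0.0514 0.6058 -0.1710; 0.1880 -0.1710 1.4464]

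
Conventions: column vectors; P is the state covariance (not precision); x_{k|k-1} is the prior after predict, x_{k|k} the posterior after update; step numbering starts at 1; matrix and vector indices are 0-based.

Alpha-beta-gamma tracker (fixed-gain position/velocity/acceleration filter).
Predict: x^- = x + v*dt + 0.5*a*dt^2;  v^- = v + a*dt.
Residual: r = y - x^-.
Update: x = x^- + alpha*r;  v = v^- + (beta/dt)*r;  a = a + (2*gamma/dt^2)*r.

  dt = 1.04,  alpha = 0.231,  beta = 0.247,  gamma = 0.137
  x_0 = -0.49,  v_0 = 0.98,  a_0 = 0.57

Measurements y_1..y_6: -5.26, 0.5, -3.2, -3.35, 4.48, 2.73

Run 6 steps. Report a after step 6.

a_post = 3.7144

step 1: x_pred=0.8375  r=-6.0975  x^+=-0.5711  v^+=0.1247  a^+=-0.9747
step 2: x_pred=-0.9685  r=1.4685  x^+=-0.6293  v^+=-0.5402  a^+=-0.6026
step 3: x_pred=-1.5170  r=-1.6830  x^+=-1.9058  v^+=-1.5667  a^+=-1.0290
step 4: x_pred=-4.0916  r=0.7416  x^+=-3.9203  v^+=-2.4607  a^+=-0.8411
step 5: x_pred=-6.9343  r=11.4143  x^+=-4.2976  v^+=-0.6246  a^+=2.0504
step 6: x_pred=-3.8383  r=6.5683  x^+=-2.3210  v^+=3.0679  a^+=3.7144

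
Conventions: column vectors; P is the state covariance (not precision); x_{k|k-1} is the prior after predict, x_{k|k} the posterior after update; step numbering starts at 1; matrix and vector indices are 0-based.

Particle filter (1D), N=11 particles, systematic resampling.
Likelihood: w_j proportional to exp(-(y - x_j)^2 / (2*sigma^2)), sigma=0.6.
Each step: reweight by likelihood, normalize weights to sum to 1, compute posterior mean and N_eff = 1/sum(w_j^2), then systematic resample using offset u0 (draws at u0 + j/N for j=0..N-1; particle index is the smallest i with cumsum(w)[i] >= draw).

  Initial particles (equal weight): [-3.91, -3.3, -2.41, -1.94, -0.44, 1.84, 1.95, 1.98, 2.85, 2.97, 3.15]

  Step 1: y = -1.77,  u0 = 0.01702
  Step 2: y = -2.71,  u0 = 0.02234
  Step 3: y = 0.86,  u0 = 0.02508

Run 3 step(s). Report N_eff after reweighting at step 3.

N_eff = 5.1901

step 1: w=[0.0010, 0.0234, 0.3425, 0.5812, 0.0519, 0.0000, 0.0000, 0.0000, 0.0000, 0.0000, 0.0000]  mean=-2.0571  Neff=2.1819  idx=[1, 2, 2, 2, 3, 3, 3, 3, 3, 3, 3]
step 2: w=[0.0973, 0.1393, 0.1393, 0.1393, 0.0693, 0.0693, 0.0693, 0.0693, 0.0693, 0.0693, 0.0693]  mean=-2.2687  Neff=9.8769  idx=[0, 1, 1, 2, 3, 3, 4, 6, 7, 8, 10]
step 3: w=[0.0000, 0.0037, 0.0037, 0.0037, 0.0037, 0.0037, 0.1963, 0.1963, 0.1963, 0.1963, 0.1963]  mean=-1.9488  Neff=5.1901  idx=[6, 6, 6, 7, 7, 8, 8, 9, 9, 10, 10]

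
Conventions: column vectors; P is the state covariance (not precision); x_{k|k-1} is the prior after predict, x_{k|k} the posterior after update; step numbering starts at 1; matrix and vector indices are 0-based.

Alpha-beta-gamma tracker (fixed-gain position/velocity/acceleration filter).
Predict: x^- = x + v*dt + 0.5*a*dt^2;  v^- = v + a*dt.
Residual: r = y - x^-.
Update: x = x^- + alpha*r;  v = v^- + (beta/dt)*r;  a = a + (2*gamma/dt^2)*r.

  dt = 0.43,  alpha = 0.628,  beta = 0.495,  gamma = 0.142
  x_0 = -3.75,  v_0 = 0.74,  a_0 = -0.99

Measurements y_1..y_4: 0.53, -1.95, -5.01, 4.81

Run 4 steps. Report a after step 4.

a_post = 6.4404

step 1: x_pred=-3.5233  r=4.0533  x^+=-0.9778  v^+=4.9803  a^+=5.2358
step 2: x_pred=1.6478  r=-3.5978  x^+=-0.6116  v^+=3.0901  a^+=-0.2903
step 3: x_pred=0.6903  r=-5.7003  x^+=-2.8895  v^+=-3.5966  a^+=-9.0457
step 4: x_pred=-5.2723  r=10.0823  x^+=1.0594  v^+=4.1201  a^+=6.4404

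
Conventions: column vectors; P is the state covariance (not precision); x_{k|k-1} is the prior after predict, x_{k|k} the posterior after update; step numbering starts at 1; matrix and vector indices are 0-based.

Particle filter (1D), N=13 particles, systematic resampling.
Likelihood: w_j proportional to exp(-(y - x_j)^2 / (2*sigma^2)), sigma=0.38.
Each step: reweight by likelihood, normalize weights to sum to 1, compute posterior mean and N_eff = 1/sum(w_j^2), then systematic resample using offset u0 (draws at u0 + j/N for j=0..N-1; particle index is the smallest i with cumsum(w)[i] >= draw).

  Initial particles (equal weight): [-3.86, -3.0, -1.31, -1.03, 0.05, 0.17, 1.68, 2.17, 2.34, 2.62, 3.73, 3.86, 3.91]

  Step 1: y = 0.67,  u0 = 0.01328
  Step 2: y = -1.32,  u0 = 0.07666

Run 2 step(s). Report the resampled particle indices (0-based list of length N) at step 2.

resampled_idx = [0, 1, 1, 2, 2, 3, 4, 4, 5, 7, 9, 11, 12]

step 1: w=[0.0000, 0.0000, 0.0000, 0.0001, 0.3696, 0.5887, 0.0409, 0.0006, 0.0001, 0.0000, 0.0000, 0.0000, 0.0000]  mean=0.1887  Neff=2.0623  idx=[4, 4, 4, 4, 4, 5, 5, 5, 5, 5, 5, 5, 5]
step 2: w=[0.1344, 0.1344, 0.1344, 0.1344, 0.1344, 0.0410, 0.0410, 0.0410, 0.0410, 0.0410, 0.0410, 0.0410, 0.0410]  mean=0.0893  Neff=9.6329  idx=[0, 1, 1, 2, 2, 3, 4, 4, 5, 7, 9, 11, 12]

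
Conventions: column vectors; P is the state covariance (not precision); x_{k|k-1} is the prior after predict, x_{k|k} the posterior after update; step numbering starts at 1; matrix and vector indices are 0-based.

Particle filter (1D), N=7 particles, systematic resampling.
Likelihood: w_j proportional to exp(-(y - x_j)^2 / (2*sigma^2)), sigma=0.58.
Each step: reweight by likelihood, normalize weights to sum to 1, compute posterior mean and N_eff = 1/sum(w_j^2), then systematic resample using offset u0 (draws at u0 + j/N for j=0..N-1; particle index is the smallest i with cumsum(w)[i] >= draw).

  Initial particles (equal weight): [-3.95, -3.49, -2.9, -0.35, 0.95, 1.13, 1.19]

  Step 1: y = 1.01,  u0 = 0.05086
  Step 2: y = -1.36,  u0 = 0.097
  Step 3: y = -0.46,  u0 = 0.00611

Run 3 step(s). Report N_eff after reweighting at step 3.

step 1: w=[0.0000, 0.0000, 0.0000, 0.0214, 0.3326, 0.3273, 0.3187]  mean=1.0576  Neff=3.1272  idx=[4, 4, 4, 5, 5, 6, 6]
step 2: w=[0.2559, 0.2559, 0.2559, 0.0709, 0.0709, 0.0452, 0.0452]  mean=0.9972  Neff=4.7469  idx=[0, 0, 1, 2, 2, 3, 5]
step 3: w=[0.1729, 0.1729, 0.1729, 0.1729, 0.1729, 0.0775, 0.0580]  mean=0.9779  Neff=6.2958  idx=[0, 0, 1, 2, 3, 4, 4]

N_eff = 6.2958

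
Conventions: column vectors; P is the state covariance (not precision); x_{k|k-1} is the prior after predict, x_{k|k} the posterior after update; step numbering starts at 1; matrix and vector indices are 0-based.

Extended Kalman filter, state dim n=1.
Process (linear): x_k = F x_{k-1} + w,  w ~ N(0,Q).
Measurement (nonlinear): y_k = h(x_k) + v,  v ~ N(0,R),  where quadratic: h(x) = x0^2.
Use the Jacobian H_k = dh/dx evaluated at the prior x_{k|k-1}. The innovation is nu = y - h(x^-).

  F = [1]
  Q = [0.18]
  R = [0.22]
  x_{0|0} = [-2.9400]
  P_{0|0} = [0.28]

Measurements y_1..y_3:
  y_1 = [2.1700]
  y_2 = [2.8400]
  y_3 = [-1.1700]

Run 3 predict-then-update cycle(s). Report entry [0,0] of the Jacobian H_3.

step 1: x^-=[-2.9400]  P^-=[0.4600]  H_jac=[-5.8800]  S=[16.1242]  K=[-0.1677]  nu=[-6.4736]  x^+=[-1.8541]  P^+=[0.0063]
step 2: x^-=[-1.8541]  P^-=[0.1863]  H_jac=[-3.7081]  S=[2.7814]  K=[-0.2483]  nu=[-0.5976]  x^+=[-1.7057]  P^+=[0.0147]
step 3: x^-=[-1.7057]  P^-=[0.1947]  H_jac=[-3.4113]  S=[2.4862]  K=[-0.2672]  nu=[-4.0793]  x^+=[-0.6157]  P^+=[0.0172]

H_jac[0,0] = -3.4113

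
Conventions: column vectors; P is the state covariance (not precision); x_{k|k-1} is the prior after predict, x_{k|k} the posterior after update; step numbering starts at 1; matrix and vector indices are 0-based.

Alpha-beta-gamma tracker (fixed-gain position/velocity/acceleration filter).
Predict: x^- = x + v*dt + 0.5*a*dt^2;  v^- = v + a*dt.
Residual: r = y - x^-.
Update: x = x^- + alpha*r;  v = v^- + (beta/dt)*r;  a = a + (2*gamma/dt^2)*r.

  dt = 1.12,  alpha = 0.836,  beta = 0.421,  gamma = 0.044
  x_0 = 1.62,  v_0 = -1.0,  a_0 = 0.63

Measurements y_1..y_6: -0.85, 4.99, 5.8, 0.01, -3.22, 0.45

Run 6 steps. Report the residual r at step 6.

step 1: x_pred=0.8951  r=-1.7451  x^+=-0.5638  v^+=-0.9504  a^+=0.5076
step 2: x_pred=-1.3099  r=6.2999  x^+=3.9568  v^+=1.9862  a^+=0.9495
step 3: x_pred=6.7769  r=-0.9769  x^+=5.9602  v^+=2.6824  a^+=0.8810
step 4: x_pred=9.5171  r=-9.5071  x^+=1.5692  v^+=0.0955  a^+=0.2140
step 5: x_pred=1.8104  r=-5.0304  x^+=-2.3950  v^+=-1.5556  a^+=-0.1389
step 6: x_pred=-4.2244  r=4.6744  x^+=-0.3166  v^+=0.0459  a^+=0.1891

resid = 4.6744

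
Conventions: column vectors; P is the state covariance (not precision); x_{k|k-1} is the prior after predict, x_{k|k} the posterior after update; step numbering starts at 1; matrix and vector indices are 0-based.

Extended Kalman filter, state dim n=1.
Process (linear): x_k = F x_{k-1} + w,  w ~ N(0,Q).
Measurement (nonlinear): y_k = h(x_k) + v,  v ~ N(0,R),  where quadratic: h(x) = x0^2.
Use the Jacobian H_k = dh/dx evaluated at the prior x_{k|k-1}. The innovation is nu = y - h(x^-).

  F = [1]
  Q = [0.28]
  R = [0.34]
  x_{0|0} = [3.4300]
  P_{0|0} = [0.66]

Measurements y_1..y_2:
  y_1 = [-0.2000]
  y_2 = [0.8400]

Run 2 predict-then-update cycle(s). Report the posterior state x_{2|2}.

x_post = [1.1528]

step 1: x^-=[3.4300]  P^-=[0.9400]  H_jac=[6.8600]  S=[44.5760]  K=[0.1447]  nu=[-11.9649]  x^+=[1.6991]  P^+=[0.0072]
step 2: x^-=[1.6991]  P^-=[0.2872]  H_jac=[3.3983]  S=[3.6564]  K=[0.2669]  nu=[-2.0471]  x^+=[1.1528]  P^+=[0.0267]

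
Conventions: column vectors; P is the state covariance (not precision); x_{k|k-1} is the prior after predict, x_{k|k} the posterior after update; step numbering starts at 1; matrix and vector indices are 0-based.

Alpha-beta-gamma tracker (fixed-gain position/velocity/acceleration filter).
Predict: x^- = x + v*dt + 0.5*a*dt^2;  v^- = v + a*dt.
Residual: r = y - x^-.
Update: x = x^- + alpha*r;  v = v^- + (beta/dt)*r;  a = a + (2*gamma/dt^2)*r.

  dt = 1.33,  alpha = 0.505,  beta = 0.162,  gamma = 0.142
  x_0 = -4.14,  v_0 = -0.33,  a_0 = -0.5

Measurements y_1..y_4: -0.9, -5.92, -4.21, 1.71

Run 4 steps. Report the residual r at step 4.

step 1: x_pred=-5.0211  r=4.1211  x^+=-2.9400  v^+=-0.4930  a^+=0.1617
step 2: x_pred=-3.4527  r=-2.4673  x^+=-4.6987  v^+=-0.5786  a^+=-0.2345
step 3: x_pred=-5.6756  r=1.4656  x^+=-4.9354  v^+=-0.7119  a^+=0.0008
step 4: x_pred=-5.8815  r=7.5915  x^+=-2.0478  v^+=0.2139  a^+=1.2197

resid = 7.5915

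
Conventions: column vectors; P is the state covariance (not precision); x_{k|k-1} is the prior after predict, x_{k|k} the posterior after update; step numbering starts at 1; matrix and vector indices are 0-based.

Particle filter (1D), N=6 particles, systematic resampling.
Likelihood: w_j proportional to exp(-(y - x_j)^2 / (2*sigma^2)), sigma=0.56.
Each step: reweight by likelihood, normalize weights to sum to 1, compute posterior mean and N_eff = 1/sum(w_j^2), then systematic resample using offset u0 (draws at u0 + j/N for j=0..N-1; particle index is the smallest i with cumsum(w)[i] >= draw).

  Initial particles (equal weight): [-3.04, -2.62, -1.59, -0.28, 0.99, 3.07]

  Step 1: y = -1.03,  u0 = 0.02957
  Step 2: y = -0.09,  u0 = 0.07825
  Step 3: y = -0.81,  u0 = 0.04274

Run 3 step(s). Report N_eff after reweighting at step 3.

N_eff = 6.0000

step 1: w=[0.0015, 0.0172, 0.5859, 0.3940, 0.0014, 0.0000]  mean=-1.0901  Neff=2.0049  idx=[2, 2, 2, 2, 3, 3]
step 2: w=[0.0138, 0.0138, 0.0138, 0.0138, 0.4723, 0.4723]  mean=-0.3525  Neff=2.2375  idx=[4, 4, 4, 5, 5, 5]
step 3: w=[0.1667, 0.1667, 0.1667, 0.1667, 0.1667, 0.1667]  mean=-0.2800  Neff=6.0000  idx=[0, 1, 2, 3, 4, 5]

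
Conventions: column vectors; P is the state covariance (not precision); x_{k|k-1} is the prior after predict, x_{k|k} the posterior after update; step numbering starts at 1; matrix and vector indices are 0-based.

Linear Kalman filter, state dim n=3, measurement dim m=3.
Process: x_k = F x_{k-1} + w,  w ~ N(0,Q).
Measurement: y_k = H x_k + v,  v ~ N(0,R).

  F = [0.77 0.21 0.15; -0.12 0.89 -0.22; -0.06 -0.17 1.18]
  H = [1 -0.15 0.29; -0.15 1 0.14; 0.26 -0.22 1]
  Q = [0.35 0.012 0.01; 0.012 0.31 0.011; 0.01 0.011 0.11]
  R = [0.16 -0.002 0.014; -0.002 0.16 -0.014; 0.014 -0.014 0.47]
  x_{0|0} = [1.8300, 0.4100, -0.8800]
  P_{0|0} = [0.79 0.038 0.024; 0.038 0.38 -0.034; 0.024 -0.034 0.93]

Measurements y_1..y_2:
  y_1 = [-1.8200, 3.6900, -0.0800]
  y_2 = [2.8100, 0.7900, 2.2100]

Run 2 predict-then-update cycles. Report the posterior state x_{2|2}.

x_post = [1.9079, 1.2556, 1.1909]

step 1: x^-=[1.3632, 0.3389, -1.2179]  P^-=[0.8718 -0.0030 0.1331; -0.0030 0.6739 -0.3235; 0.1331 -0.3235 1.4298]  S=[1.2734 -0.2531 0.8907; -0.2531 0.7862 -0.3257; 0.8907 -0.3257 2.2033]  K=[0.8450 0.0552 -0.1698; 0.0952 0.7733 -0.1387; -0.0120 0.1113 0.7183]  nu=[-2.7792, 3.7261, 0.8580]  x^+=[-0.9253, 2.8364, -0.1535]  P^+=[0.1697 0.0493 -0.1020; 0.0493 0.1408 -0.0565; -0.1020 -0.0565 0.3499]
step 2: x^-=[-0.1399, 2.6692, -0.6078]  P^-=[0.4535 0.0578 -0.0524; 0.0578 0.4471 -0.1499; -0.0524 -0.1499 0.6401]  S=[0.6427 -0.0974 0.2931; -0.0974 0.5727 -0.1629; 0.2931 -0.1629 1.1945]  K=[0.7358 0.0579 -0.1284; 0.0792 0.7088 -0.1181; -0.0038 0.0676 0.5622]  nu=[3.5265, -1.8151, 3.4414]  x^+=[1.9079, 1.2556, 1.1909]  P^+=[0.1452 0.0425 -0.0793; 0.0425 0.1279 -0.0472; -0.0793 -0.0472 0.2735]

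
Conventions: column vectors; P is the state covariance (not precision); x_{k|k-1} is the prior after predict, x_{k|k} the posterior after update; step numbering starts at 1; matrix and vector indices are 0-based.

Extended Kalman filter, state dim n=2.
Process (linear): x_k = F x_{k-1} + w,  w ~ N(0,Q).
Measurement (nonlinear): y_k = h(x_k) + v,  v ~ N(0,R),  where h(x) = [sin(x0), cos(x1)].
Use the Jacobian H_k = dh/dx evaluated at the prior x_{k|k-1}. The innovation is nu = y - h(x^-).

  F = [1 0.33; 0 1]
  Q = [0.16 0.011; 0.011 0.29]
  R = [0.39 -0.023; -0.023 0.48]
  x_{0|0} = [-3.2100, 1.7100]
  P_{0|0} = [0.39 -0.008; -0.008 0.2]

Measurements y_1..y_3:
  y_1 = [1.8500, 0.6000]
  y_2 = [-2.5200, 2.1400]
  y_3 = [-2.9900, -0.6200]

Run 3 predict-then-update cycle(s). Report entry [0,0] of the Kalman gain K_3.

step 1: x^-=[-2.6457, 1.7100]  P^-=[0.5665 0.0690; 0.0690 0.4900]  H_jac=[-0.8795 0.0000; 0.0000 -0.9903]  S=[0.8282 0.0371; 0.0371 0.9606]  K=[-0.5994 -0.0480; -0.0507 -0.5032]  nu=[2.3258, 0.7388]  x^+=[-4.0753, 1.2202]  P^+=[0.2645 0.0093; 0.0093 0.2427]
step 2: x^-=[-3.6727, 1.2202]  P^-=[0.4571 0.1004; 0.1004 0.5327]  H_jac=[-0.8623 0.0000; 0.0000 -0.9392]  S=[0.7299 0.0583; 0.0583 0.9499]  K=[-0.5347 -0.0665; -0.0769 -0.5220]  nu=[-3.0264, 1.7966]  x^+=[-2.1737, 0.5153]  P^+=[0.2401 0.0209; 0.0209 0.2649]
step 3: x^-=[-2.0037, 0.5153]  P^-=[0.4427 0.1193; 0.1193 0.5549]  H_jac=[-0.4195 0.0000; 0.0000 -0.4928]  S=[0.4679 0.0017; 0.0017 0.6147]  K=[-0.3966 -0.0946; -0.1054 -0.4445]  nu=[-2.0822, -1.4902]  x^+=[-1.0370, 1.3971]  P^+=[0.3635 0.0736; 0.0736 0.4281]

K[0,0] = -0.3966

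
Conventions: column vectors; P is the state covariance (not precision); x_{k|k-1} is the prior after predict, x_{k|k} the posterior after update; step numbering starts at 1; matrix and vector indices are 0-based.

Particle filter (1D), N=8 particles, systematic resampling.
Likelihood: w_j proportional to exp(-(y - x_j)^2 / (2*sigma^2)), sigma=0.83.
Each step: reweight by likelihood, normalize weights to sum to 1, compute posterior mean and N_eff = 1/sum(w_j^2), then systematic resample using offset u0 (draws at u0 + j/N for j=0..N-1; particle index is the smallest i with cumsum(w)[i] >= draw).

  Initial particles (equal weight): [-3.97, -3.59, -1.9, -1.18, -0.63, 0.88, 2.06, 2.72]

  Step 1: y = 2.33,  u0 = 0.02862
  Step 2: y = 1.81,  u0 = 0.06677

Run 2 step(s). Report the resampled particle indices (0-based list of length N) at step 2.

step 1: w=[0.0000, 0.0000, 0.0000, 0.0001, 0.0008, 0.1054, 0.4597, 0.4340]  mean=2.2196  Neff=2.4342  idx=[5, 6, 6, 6, 6, 7, 7, 7]
step 2: w=[0.0889, 0.1592, 0.1592, 0.1592, 0.1592, 0.0914, 0.0914, 0.0914]  mean=2.1359  Neff=7.4412  idx=[0, 1, 2, 3, 4, 4, 5, 7]

resampled_idx = [0, 1, 2, 3, 4, 4, 5, 7]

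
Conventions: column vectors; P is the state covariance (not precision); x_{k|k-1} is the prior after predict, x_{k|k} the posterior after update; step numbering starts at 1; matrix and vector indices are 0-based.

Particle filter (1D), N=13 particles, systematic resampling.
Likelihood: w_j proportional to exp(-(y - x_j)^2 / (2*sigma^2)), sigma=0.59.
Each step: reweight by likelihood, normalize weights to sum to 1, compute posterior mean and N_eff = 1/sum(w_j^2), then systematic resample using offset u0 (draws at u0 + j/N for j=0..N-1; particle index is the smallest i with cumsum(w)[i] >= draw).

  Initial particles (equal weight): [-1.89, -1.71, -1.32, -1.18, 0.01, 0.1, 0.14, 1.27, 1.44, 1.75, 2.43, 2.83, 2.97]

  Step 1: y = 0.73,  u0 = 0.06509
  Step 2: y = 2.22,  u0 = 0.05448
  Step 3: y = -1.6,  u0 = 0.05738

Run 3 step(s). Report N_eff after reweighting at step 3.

step 1: w=[0.0000, 0.0001, 0.0008, 0.0017, 0.1562, 0.1860, 0.1995, 0.2164, 0.1595, 0.0738, 0.0052, 0.0006, 0.0002]  mean=0.6934  Neff=5.6647  idx=[4, 4, 5, 5, 6, 6, 6, 7, 7, 7, 8, 8, 9]
step 2: w=[0.0004, 0.0004, 0.0007, 0.0007, 0.0008, 0.0008, 0.0008, 0.1142, 0.1142, 0.1142, 0.1743, 0.1743, 0.3041]  mean=1.4699  Neff=5.1976  idx=[7, 8, 8, 9, 10, 10, 10, 11, 11, 12, 12, 12, 12]
step 3: w=[0.1910, 0.1910, 0.1910, 0.1910, 0.0451, 0.0451, 0.0451, 0.0451, 0.0451, 0.0026, 0.0026, 0.0026, 0.0026]  mean=1.3134  Neff=6.4057  idx=[0, 0, 1, 1, 1, 2, 2, 3, 3, 3, 5, 7, 8]

N_eff = 6.4057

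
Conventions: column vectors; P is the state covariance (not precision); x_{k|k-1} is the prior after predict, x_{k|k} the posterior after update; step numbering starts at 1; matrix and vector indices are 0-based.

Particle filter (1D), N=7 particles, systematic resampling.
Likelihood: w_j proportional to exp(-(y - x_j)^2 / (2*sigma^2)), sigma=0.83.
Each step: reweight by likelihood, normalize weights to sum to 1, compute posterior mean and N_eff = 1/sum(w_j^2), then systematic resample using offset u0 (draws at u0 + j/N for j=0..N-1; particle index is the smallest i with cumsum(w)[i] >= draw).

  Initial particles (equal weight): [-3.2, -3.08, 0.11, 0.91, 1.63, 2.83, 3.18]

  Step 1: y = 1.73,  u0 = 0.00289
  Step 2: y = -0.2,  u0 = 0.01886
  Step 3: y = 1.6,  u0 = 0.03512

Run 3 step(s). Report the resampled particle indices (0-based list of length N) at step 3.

step 1: w=[0.0000, 0.0000, 0.0623, 0.2570, 0.4157, 0.1740, 0.0910]  mean=1.7001  Neff=3.5553  idx=[2, 3, 3, 4, 4, 4, 5]
step 2: w=[0.4627, 0.2029, 0.2029, 0.0436, 0.0436, 0.0436, 0.0006]  mean=0.6353  Neff=3.3101  idx=[0, 0, 0, 0, 1, 2, 3]
step 3: w=[0.0621, 0.0621, 0.0621, 0.0621, 0.2203, 0.2203, 0.3110]  mean=0.9351  Neff=4.7805  idx=[0, 2, 4, 4, 5, 6, 6]

resampled_idx = [0, 2, 4, 4, 5, 6, 6]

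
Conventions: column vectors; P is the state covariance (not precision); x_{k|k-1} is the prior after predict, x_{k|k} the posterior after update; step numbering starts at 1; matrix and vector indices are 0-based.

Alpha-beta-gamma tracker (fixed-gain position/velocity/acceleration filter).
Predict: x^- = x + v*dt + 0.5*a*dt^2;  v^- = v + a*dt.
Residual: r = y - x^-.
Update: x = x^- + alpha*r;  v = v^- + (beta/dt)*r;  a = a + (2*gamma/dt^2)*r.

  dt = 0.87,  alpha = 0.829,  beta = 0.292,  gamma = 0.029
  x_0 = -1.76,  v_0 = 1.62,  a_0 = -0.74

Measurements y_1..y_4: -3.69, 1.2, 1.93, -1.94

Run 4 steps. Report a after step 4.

a_post = -0.8231

step 1: x_pred=-0.6307  r=-3.0593  x^+=-3.1669  v^+=-0.0506  a^+=-0.9744
step 2: x_pred=-3.5797  r=4.7797  x^+=0.3827  v^+=0.7058  a^+=-0.6082
step 3: x_pred=0.7666  r=1.1634  x^+=1.7311  v^+=0.5672  a^+=-0.5190
step 4: x_pred=2.0281  r=-3.9681  x^+=-1.2615  v^+=-1.2162  a^+=-0.8231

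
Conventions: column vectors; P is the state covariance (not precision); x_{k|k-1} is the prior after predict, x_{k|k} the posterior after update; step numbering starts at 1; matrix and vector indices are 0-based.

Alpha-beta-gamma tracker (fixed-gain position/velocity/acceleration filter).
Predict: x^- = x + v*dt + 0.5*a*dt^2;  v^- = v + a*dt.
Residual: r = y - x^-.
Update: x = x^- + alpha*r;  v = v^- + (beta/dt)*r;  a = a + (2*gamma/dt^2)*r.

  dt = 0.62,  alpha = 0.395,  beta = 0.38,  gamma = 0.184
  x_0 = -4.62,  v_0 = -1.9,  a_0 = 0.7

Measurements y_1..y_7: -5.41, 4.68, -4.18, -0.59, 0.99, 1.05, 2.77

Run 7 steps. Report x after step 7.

step 1: x_pred=-5.6635  r=0.2535  x^+=-5.5633  v^+=-1.3107  a^+=0.9426
step 2: x_pred=-6.1948  r=10.8748  x^+=-1.8992  v^+=5.9390  a^+=11.3535
step 3: x_pred=3.9651  r=-8.1451  x^+=0.7478  v^+=7.9860  a^+=3.5559
step 4: x_pred=6.3825  r=-6.9725  x^+=3.6284  v^+=5.9172  a^+=-3.1191
step 5: x_pred=6.6975  r=-5.7075  x^+=4.4430  v^+=0.4851  a^+=-8.5831
step 6: x_pred=3.0942  r=-2.0442  x^+=2.2867  v^+=-6.0893  a^+=-10.5401
step 7: x_pred=-3.5144  r=6.2844  x^+=-1.0321  v^+=-8.7724  a^+=-4.5238

x_post = -1.0321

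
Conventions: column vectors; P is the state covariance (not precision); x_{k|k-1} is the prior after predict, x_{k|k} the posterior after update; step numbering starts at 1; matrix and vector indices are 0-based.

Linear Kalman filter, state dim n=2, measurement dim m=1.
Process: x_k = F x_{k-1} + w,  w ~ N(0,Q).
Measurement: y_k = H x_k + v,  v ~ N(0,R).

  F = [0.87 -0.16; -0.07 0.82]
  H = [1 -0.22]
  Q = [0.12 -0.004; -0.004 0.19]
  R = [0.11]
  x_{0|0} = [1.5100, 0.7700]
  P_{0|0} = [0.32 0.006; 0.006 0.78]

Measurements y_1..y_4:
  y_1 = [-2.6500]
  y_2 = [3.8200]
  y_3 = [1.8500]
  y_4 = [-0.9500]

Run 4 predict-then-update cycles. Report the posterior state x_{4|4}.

step 1: x^-=[1.1905, 0.5257]  P^-=[0.3805 -0.1215; -0.1215 0.7154]  S=[0.5786]  K=[0.7038; -0.4820]  nu=[-3.7248]  x^+=[-1.4312, 2.3209]  P^+=[0.0939 0.0748; 0.0748 0.5810]
step 2: x^-=[-1.6165, 2.0034]  P^-=[0.1851 -0.0317; -0.0317 0.5725]  S=[0.3368]  K=[0.5704; -0.4682]  nu=[5.8773]  x^+=[1.7357, -0.7486]  P^+=[0.0755 0.0582; 0.0582 0.4987]
step 3: x^-=[1.6298, -0.7353]  P^-=[0.1737 -0.0319; -0.0319 0.5190]  S=[0.3229]  K=[0.5598; -0.4523]  nu=[0.0584]  x^+=[1.6625, -0.7618]  P^+=[0.0726 0.0499; 0.0499 0.4529]
step 4: x^-=[1.5683, -0.7410]  P^-=[0.1726 -0.0317; -0.0317 0.4892]  S=[0.3202]  K=[0.5608; -0.4350]  nu=[-2.6813]  x^+=[0.0646, 0.4254]  P^+=[0.0719 0.0464; 0.0464 0.4286]

x_post = [0.0646, 0.4254]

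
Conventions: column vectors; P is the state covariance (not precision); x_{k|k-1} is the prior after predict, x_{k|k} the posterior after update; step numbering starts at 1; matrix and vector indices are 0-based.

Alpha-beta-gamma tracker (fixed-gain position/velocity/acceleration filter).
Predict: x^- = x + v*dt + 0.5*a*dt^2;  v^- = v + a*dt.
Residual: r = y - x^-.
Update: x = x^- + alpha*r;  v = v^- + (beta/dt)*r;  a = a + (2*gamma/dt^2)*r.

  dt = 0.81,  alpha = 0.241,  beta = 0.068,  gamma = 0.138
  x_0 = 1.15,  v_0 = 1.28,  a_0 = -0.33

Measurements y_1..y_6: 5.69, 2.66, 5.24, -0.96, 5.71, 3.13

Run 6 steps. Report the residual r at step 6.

resid = -0.8598

step 1: x_pred=2.0785  r=3.6115  x^+=2.9489  v^+=1.3159  a^+=1.1892
step 2: x_pred=4.4049  r=-1.7449  x^+=3.9844  v^+=2.1327  a^+=0.4552
step 3: x_pred=5.8612  r=-0.6212  x^+=5.7115  v^+=2.4492  a^+=0.1939
step 4: x_pred=7.7590  r=-8.7190  x^+=5.6577  v^+=1.8743  a^+=-3.4739
step 5: x_pred=6.0363  r=-0.3263  x^+=5.9577  v^+=-0.9669  a^+=-3.6111
step 6: x_pred=3.9898  r=-0.8598  x^+=3.7826  v^+=-3.9641  a^+=-3.9728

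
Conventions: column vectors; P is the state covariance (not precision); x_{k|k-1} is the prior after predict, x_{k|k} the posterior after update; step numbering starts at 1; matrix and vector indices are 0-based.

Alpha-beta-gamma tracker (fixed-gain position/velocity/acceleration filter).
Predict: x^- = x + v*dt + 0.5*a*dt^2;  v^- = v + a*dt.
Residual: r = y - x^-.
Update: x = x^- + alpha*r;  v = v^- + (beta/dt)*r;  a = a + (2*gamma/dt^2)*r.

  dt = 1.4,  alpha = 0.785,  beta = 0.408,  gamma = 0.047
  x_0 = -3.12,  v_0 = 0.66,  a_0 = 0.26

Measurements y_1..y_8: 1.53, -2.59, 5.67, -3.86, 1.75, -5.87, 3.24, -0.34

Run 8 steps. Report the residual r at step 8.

resid = -2.5062

step 1: x_pred=-1.9412  r=3.4712  x^+=0.7837  v^+=2.0356  a^+=0.4265
step 2: x_pred=4.0515  r=-6.6415  x^+=-1.1621  v^+=0.6972  a^+=0.1080
step 3: x_pred=-0.0803  r=5.7503  x^+=4.4337  v^+=2.5241  a^+=0.3837
step 4: x_pred=8.3435  r=-12.2035  x^+=-1.2363  v^+=-0.4951  a^+=-0.2015
step 5: x_pred=-2.1269  r=3.8769  x^+=0.9165  v^+=0.3526  a^+=-0.0156
step 6: x_pred=1.3948  r=-7.2648  x^+=-4.3081  v^+=-1.7864  a^+=-0.3640
step 7: x_pred=-7.1658  r=10.4058  x^+=1.0028  v^+=0.7365  a^+=0.1350
step 8: x_pred=2.1662  r=-2.5062  x^+=0.1988  v^+=0.1952  a^+=0.0148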